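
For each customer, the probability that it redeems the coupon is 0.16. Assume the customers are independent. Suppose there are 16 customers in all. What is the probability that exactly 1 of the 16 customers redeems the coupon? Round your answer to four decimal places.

0.1873

X ~ Binomial(n=16, p=0.16).
P(X=1) = C(16,1) · p^1 · (1−p)^15
= 16 · 0.16 · 0.073146 = 0.187253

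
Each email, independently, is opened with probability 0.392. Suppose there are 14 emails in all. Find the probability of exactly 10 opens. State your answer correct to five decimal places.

X ~ Binomial(n=14, p=0.392).
P(X=10) = C(14,10) · p^10 · (1−p)^4
= 1001 · 8.5676e-05 · 0.13665 = 0.0117195

0.01172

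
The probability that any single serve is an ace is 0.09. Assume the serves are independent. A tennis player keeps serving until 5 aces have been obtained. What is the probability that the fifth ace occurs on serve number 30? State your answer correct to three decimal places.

0.013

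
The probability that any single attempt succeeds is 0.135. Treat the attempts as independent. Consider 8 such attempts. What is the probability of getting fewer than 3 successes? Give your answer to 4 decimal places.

X ~ Binomial(8, 0.135); P(X ≤ 2) = Σ C(8,k) p^k (1−p)^(8−k) over k:
  k=0: C(8,0)·0.135^0·0.865^8 = 0.313422
  k=1: C(8,1)·0.135^1·0.865^7 = 0.391324
  k=2: C(8,2)·0.135^2·0.865^6 = 0.213758
Total = 0.918503

0.9185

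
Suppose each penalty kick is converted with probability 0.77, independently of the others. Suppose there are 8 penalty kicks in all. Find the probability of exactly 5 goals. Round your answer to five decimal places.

0.18443

X ~ Binomial(n=8, p=0.77).
P(X=5) = C(8,5) · p^5 · (1−p)^3
= 56 · 0.27068 · 0.012167 = 0.1844273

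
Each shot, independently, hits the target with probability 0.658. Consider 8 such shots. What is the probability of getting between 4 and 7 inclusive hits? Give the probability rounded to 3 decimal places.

X ~ Binomial(8, 0.658); P(4 ≤ X ≤ 7) = Σ C(8,k) p^k (1−p)^(8−k) over k:
  k=4: C(8,4)·0.658^4·0.342^4 = 0.17952
  k=5: C(8,5)·0.658^5·0.342^3 = 0.27631
  k=6: C(8,6)·0.658^6·0.342^2 = 0.26581
  k=7: C(8,7)·0.658^7·0.342^1 = 0.14612
Total = 0.86775

0.868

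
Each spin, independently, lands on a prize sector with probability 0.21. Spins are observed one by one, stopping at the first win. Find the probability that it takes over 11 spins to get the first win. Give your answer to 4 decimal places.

0.0748

Y = number of spins to the first success; geometric, p = 0.21.
P(Y > 11) = P(first 11 all fail) = (1−p)^11 = 0.074799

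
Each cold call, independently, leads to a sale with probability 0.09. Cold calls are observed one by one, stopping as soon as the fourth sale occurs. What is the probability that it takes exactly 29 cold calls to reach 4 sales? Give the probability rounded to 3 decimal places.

Y = trial on which the fourth success occurs; negative binomial, r=4, p=0.09.
P(Y=29) = C(28,3) · p^4 · (1−p)^25
= 3276 · 6.561e-05 · 0.094631 = 0.02034

0.020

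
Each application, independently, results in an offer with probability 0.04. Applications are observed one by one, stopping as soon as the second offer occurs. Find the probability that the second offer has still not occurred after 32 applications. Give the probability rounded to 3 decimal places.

Needing more than 32 applications ⇔ fewer than 2 successes in the first 32. With X ~ Binomial(32, 0.04), P(Y > 32) = P(X ≤ 1).
  k=0: C(32,0)·0.04^0·0.96^32 = 0.27082
  k=1: C(32,1)·0.04^1·0.96^31 = 0.36109
P(X ≤ 1) = 0.63191

0.632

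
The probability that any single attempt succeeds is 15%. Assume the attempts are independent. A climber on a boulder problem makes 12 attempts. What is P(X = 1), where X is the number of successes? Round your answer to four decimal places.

X ~ Binomial(n=12, p=0.15).
P(X=1) = C(12,1) · p^1 · (1−p)^11
= 12 · 0.15 · 0.16734 = 0.301218

0.3012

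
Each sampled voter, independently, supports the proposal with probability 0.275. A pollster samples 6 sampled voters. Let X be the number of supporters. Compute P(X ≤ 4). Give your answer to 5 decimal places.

X ~ Binomial(6, 0.275); P(X ≤ 4) = Σ C(6,k) p^k (1−p)^(6−k) over k:
  k=0: C(6,0)·0.275^0·0.725^6 = 0.1452205
  k=1: C(6,1)·0.275^1·0.725^5 = 0.3305019
  k=2: C(6,2)·0.275^2·0.725^4 = 0.3134070
  k=3: C(6,3)·0.275^3·0.725^3 = 0.1585047
  k=4: C(6,4)·0.275^4·0.725^2 = 0.0450918
Total = 0.9927260

0.99273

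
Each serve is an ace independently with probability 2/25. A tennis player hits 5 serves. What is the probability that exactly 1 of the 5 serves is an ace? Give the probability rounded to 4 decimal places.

X ~ Binomial(n=5, p=0.08).
P(X=1) = C(5,1) · p^1 · (1−p)^4
= 5 · 0.08 · 0.71639 = 0.286557

0.2866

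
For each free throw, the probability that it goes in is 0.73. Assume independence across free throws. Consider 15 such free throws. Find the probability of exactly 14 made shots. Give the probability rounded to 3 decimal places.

X ~ Binomial(n=15, p=0.73).
P(X=14) = C(15,14) · p^14 · (1−p)^1
= 15 · 0.012205 · 0.27 = 0.04943

0.049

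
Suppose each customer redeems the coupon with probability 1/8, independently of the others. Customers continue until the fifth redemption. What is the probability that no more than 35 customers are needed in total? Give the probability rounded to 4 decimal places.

Finishing within 35 customers ⇔ at least 5 successes in the first 35. With X ~ Binomial(35, 0.125), P(Y ≤ 35) = 1 − P(X ≤ 4).
  k=0: C(35,0)·0.125^0·0.875^35 = 0.009339
  k=1: C(35,1)·0.125^1·0.875^34 = 0.046693
  k=2: C(35,2)·0.125^2·0.875^33 = 0.113397
  k=3: C(35,3)·0.125^3·0.875^32 = 0.178196
  k=4: C(35,4)·0.125^4·0.875^31 = 0.203652
1 − 0.551277 = 0.448723

0.4487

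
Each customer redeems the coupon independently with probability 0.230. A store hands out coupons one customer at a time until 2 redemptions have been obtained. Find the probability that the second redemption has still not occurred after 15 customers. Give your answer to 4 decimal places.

Needing more than 15 customers ⇔ fewer than 2 successes in the first 15. With X ~ Binomial(15, 0.23), P(Y > 15) = P(X ≤ 1).
  k=0: C(15,0)·0.23^0·0.77^15 = 0.019832
  k=1: C(15,1)·0.23^1·0.77^14 = 0.088857
P(X ≤ 1) = 0.108688

0.1087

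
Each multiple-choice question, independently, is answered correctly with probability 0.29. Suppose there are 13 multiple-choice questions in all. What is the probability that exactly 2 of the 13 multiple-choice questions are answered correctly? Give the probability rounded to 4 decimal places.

0.1516

X ~ Binomial(n=13, p=0.29).
P(X=2) = C(13,2) · p^2 · (1−p)^11
= 78 · 0.0841 · 0.023112 = 0.151612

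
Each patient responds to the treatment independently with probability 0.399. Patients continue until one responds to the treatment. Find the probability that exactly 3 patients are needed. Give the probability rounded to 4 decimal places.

Geometric (trials to first success), p = 0.399.
P(Y = 3) = (1−p)^2 · p = 0.3612 · 0.399 = 0.144119

0.1441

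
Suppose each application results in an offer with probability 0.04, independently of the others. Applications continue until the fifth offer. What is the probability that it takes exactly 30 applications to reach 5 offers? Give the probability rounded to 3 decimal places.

Y = trial on which the fifth success occurs; negative binomial, r=5, p=0.04.
P(Y=30) = C(29,4) · p^5 · (1−p)^25
= 23751 · 1.024e-07 · 0.3604 = 0.00088

0.001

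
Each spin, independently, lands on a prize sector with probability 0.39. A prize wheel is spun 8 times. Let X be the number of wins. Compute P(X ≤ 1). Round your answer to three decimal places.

X ~ Binomial(8, 0.39); P(X ≤ 1) = Σ C(8,k) p^k (1−p)^(8−k) over k:
  k=0: C(8,0)·0.39^0·0.61^8 = 0.01917
  k=1: C(8,1)·0.39^1·0.61^7 = 0.09805
Total = 0.11722

0.117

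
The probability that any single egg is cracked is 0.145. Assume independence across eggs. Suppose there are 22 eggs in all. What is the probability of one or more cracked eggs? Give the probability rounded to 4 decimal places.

0.9681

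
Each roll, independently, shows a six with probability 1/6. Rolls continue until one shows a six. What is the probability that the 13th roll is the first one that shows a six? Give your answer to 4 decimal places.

0.0187

Geometric (trials to first success), p = 0.166667.
P(Y = 13) = (1−p)^12 · p = 0.11216 · 0.166667 = 0.018693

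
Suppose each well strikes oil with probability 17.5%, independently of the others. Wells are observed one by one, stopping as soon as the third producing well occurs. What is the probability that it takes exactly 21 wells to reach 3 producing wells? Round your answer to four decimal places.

0.0319

Y = trial on which the third success occurs; negative binomial, r=3, p=0.175.
P(Y=21) = C(20,2) · p^3 · (1−p)^18
= 190 · 0.0053594 · 0.031345 = 0.031918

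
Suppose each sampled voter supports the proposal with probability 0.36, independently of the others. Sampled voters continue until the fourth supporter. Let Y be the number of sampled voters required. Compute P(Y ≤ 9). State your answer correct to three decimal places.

0.416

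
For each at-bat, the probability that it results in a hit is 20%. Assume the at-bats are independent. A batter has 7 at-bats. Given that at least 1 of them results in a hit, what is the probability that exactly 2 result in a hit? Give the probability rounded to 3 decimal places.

X ~ Binomial(7, 0.20). Want P(X=2 | X≥1) = P(X=2) / P(X≥1).
P(X=2) = C(7,2)·0.20^2·0.80^5 = 0.27525
P(X≥1) = 1 − 0.20972 = 0.79028
Ratio = 0.27525 / 0.79028 = 0.34829

0.348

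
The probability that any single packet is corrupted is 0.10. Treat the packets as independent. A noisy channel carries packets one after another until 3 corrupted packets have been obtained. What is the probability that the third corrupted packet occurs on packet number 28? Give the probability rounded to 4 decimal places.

Y = trial on which the third success occurs; negative binomial, r=3, p=0.10.
P(Y=28) = C(27,2) · p^3 · (1−p)^25
= 351 · 0.001 · 0.07179 = 0.025198

0.0252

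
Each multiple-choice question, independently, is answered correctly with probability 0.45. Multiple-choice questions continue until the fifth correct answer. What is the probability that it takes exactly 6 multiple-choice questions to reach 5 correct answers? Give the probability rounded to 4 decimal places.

Y = trial on which the fifth success occurs; negative binomial, r=5, p=0.45.
P(Y=6) = C(5,4) · p^5 · (1−p)^1
= 5 · 0.018453 · 0.55 = 0.050745

0.0507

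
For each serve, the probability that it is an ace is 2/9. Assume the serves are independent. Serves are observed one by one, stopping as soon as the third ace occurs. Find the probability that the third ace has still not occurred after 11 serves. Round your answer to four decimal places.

0.5439

Needing more than 11 serves ⇔ fewer than 3 successes in the first 11. With X ~ Binomial(11, 0.222222), P(Y > 11) = P(X ≤ 2).
  k=0: C(11,0)·0.222222^0·0.777778^11 = 0.063010
  k=1: C(11,1)·0.222222^1·0.777778^10 = 0.198032
  k=2: C(11,2)·0.222222^2·0.777778^9 = 0.282903
P(X ≤ 2) = 0.543945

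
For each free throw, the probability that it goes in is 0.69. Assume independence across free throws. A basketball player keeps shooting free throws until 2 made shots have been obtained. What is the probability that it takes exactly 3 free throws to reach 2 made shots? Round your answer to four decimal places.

Y = trial on which the second success occurs; negative binomial, r=2, p=0.69.
P(Y=3) = C(2,1) · p^2 · (1−p)^1
= 2 · 0.4761 · 0.31 = 0.295182

0.2952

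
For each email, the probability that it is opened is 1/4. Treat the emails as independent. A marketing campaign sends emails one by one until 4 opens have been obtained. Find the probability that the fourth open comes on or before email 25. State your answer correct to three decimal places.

0.904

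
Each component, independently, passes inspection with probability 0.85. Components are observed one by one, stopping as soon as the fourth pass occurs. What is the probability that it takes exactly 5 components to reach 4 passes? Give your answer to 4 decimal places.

Y = trial on which the fourth success occurs; negative binomial, r=4, p=0.85.
P(Y=5) = C(4,3) · p^4 · (1−p)^1
= 4 · 0.52201 · 0.15 = 0.313204

0.3132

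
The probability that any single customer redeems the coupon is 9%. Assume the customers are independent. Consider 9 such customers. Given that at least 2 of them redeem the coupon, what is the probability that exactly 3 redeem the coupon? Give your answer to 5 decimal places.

0.18191

X ~ Binomial(9, 0.09). Want P(X=3 | X≥2) = P(X=3) / P(X≥2).
P(X=3) = C(9,3)·0.09^3·0.91^6 = 0.0347740
P(X≥2) = 1 − 0.4279298 − 0.3809045 = 0.1911657
Ratio = 0.0347740 / 0.1911657 = 0.1819053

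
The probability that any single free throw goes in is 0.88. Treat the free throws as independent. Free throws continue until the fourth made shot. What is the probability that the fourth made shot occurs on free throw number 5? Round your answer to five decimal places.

0.28785

Y = trial on which the fourth success occurs; negative binomial, r=4, p=0.88.
P(Y=5) = C(4,3) · p^4 · (1−p)^1
= 4 · 0.5997 · 0.12 = 0.2878538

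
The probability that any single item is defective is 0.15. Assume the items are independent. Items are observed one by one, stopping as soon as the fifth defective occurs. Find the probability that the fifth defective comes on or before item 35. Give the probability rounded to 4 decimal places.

Finishing within 35 items ⇔ at least 5 successes in the first 35. With X ~ Binomial(35, 0.15), P(Y ≤ 35) = 1 − P(X ≤ 4).
  k=0: C(35,0)·0.15^0·0.85^35 = 0.003386
  k=1: C(35,1)·0.15^1·0.85^34 = 0.020912
  k=2: C(35,2)·0.15^2·0.85^33 = 0.062737
  k=3: C(35,3)·0.15^3·0.85^32 = 0.121784
  k=4: C(35,4)·0.15^4·0.85^31 = 0.171930
1 − 0.380749 = 0.619251

0.6193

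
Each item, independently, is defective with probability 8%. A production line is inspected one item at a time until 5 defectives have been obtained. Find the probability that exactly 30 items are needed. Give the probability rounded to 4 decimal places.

Y = trial on which the fifth success occurs; negative binomial, r=5, p=0.08.
P(Y=30) = C(29,4) · p^5 · (1−p)^25
= 23751 · 3.2768e-06 · 0.12436 = 0.009679

0.0097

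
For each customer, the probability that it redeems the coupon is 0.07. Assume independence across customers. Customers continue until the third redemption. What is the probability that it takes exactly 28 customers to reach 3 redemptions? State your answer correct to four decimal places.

Y = trial on which the third success occurs; negative binomial, r=3, p=0.07.
P(Y=28) = C(27,2) · p^3 · (1−p)^25
= 351 · 0.000343 · 0.16296 = 0.019619

0.0196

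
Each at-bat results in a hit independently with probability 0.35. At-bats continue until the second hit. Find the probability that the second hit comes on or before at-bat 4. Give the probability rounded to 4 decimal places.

Finishing within 4 at-bats ⇔ at least 2 successes in the first 4. With X ~ Binomial(4, 0.35), P(Y ≤ 4) = 1 − P(X ≤ 1).
  k=0: C(4,0)·0.35^0·0.65^4 = 0.178506
  k=1: C(4,1)·0.35^1·0.65^3 = 0.384475
1 − 0.562981 = 0.437019

0.4370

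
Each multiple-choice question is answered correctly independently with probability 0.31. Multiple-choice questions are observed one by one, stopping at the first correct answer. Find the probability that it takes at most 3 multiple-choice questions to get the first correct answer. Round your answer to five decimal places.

Y = number of multiple-choice questions to the first success; geometric, p = 0.31.
P(Y ≤ 3) = 1 − (1−p)^3 = 1 − 0.3285090 = 0.6714910

0.67149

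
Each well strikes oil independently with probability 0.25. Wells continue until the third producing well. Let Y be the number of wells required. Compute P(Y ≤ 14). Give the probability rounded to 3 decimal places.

0.719

Finishing within 14 wells ⇔ at least 3 successes in the first 14. With X ~ Binomial(14, 0.25), P(Y ≤ 14) = 1 − P(X ≤ 2).
  k=0: C(14,0)·0.25^0·0.75^14 = 0.01782
  k=1: C(14,1)·0.25^1·0.75^13 = 0.08315
  k=2: C(14,2)·0.25^2·0.75^12 = 0.18016
1 − 0.28113 = 0.71887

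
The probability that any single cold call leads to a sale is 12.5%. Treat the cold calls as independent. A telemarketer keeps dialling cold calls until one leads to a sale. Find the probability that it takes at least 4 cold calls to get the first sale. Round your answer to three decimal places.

Y = number of cold calls to the first success; geometric, p = 0.125.
P(Y > 3) = P(first 3 all fail) = (1−p)^3 = 0.66992

0.670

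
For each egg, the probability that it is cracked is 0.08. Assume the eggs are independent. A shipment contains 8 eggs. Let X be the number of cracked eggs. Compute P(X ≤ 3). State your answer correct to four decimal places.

X ~ Binomial(8, 0.08); P(X ≤ 3) = Σ C(8,k) p^k (1−p)^(8−k) over k:
  k=0: C(8,0)·0.08^0·0.92^8 = 0.513219
  k=1: C(8,1)·0.08^1·0.92^7 = 0.357022
  k=2: C(8,2)·0.08^2·0.92^6 = 0.108659
  k=3: C(8,3)·0.08^3·0.92^5 = 0.018897
Total = 0.997797

0.9978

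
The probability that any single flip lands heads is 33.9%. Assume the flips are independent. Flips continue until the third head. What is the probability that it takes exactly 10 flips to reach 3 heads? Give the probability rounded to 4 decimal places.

0.0773

Y = trial on which the third success occurs; negative binomial, r=3, p=0.339.
P(Y=10) = C(9,2) · p^3 · (1−p)^7
= 36 · 0.038958 · 0.055133 = 0.077324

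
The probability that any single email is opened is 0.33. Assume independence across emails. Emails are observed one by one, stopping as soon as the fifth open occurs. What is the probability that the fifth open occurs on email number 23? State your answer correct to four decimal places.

Y = trial on which the fifth success occurs; negative binomial, r=5, p=0.33.
P(Y=23) = C(22,4) · p^5 · (1−p)^18
= 7315 · 0.0039135 · 0.0007402 = 0.021190

0.0212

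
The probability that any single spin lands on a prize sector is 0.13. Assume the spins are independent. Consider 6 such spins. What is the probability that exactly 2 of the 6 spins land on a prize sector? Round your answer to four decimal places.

0.1452

X ~ Binomial(n=6, p=0.13).
P(X=2) = C(6,2) · p^2 · (1−p)^4
= 15 · 0.0169 · 0.5729 = 0.145230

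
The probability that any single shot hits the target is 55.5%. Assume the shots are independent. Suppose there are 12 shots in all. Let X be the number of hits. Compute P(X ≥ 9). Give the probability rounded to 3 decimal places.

X ~ Binomial(12, 0.555); P(X ≥ 9) = Σ C(12,k) p^k (1−p)^(12−k) over k:
  k=9: C(12,9)·0.555^9·0.445^3 = 0.09686
  k=10: C(12,10)·0.555^10·0.445^2 = 0.03624
  k=11: C(12,11)·0.555^11·0.445^1 = 0.00822
  k=12: C(12,12)·0.555^12·0.445^0 = 0.00085
Total = 0.14217

0.142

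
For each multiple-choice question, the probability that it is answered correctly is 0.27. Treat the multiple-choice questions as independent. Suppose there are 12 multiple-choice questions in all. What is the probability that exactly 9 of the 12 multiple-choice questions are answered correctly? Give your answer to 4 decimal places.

X ~ Binomial(n=12, p=0.27).
P(X=9) = C(12,9) · p^9 · (1−p)^3
= 220 · 7.6256e-06 · 0.38902 = 0.000653

0.0007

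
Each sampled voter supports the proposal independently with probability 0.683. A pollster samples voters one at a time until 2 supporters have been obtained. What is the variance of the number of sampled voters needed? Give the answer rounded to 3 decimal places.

Y = total sampled voters until the second success; negative binomial with r=2, p=0.683.
Var(Y) = r(1−p)/p² = 2·0.317 / 0.683² = 1.35909

1.359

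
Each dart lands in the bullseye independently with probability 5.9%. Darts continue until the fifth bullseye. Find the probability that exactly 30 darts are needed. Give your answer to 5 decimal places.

Y = trial on which the fifth success occurs; negative binomial, r=5, p=0.059.
P(Y=30) = C(29,4) · p^5 · (1−p)^25
= 23751 · 7.1492e-07 · 0.21865 = 0.0037126

0.00371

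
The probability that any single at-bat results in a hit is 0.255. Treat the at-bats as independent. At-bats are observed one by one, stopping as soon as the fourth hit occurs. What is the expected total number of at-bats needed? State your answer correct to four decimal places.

15.6863

Y = total at-bats until the fourth success; negative binomial with r=4, p=0.255.
E[Y] = r / p = 4 / 0.255 = 15.686275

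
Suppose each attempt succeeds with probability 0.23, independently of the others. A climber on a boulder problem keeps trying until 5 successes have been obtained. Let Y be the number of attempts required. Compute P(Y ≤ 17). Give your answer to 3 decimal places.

0.350

Finishing within 17 attempts ⇔ at least 5 successes in the first 17. With X ~ Binomial(17, 0.23), P(Y ≤ 17) = 1 − P(X ≤ 4).
  k=0: C(17,0)·0.23^0·0.77^17 = 0.01176
  k=1: C(17,1)·0.23^1·0.77^16 = 0.05971
  k=2: C(17,2)·0.23^2·0.77^15 = 0.14268
  k=3: C(17,3)·0.23^3·0.77^14 = 0.21309
  k=4: C(17,4)·0.23^4·0.77^13 = 0.22278
1 − 0.65001 = 0.34999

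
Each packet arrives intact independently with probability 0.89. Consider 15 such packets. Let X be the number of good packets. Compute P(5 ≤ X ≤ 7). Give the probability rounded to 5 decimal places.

X ~ Binomial(15, 0.89); P(5 ≤ X ≤ 7) = Σ C(15,k) p^k (1−p)^(15−k) over k:
  k=5: C(15,5)·0.89^5·0.11^10 = 0.0000004
  k=6: C(15,6)·0.89^6·0.11^9 = 0.0000059
  k=7: C(15,7)·0.89^7·0.11^8 = 0.0000610
Total = 0.0000673

0.00007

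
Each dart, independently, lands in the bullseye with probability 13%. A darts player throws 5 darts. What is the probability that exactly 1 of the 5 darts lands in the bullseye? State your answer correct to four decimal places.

X ~ Binomial(n=5, p=0.13).
P(X=1) = C(5,1) · p^1 · (1−p)^4
= 5 · 0.13 · 0.5729 = 0.372383

0.3724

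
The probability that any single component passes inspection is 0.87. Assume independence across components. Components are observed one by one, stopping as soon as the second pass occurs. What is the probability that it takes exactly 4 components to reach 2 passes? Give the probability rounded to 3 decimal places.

Y = trial on which the second success occurs; negative binomial, r=2, p=0.87.
P(Y=4) = C(3,1) · p^2 · (1−p)^2
= 3 · 0.7569 · 0.0169 = 0.03837

0.038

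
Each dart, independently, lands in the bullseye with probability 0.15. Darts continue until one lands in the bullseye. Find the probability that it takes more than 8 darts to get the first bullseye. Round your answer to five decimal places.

Y = number of darts to the first success; geometric, p = 0.15.
P(Y > 8) = P(first 8 all fail) = (1−p)^8 = 0.2724905

0.27249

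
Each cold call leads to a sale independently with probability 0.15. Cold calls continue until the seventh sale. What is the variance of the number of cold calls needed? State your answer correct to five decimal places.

Y = total cold calls until the seventh success; negative binomial with r=7, p=0.15.
Var(Y) = r(1−p)/p² = 7·0.85 / 0.15² = 264.4444444

264.44444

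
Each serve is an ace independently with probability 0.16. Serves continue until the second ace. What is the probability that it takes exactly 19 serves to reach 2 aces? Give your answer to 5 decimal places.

0.02378

Y = trial on which the second success occurs; negative binomial, r=2, p=0.16.
P(Y=19) = C(18,1) · p^2 · (1−p)^17
= 18 · 0.0256 · 0.051612 = 0.0237827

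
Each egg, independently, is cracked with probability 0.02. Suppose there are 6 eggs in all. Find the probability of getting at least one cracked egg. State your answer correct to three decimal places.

P(at least one) = 1 − P(none) = 1 − (1 − 0.02)^6
= 1 − 0.88584 = 0.11416

0.114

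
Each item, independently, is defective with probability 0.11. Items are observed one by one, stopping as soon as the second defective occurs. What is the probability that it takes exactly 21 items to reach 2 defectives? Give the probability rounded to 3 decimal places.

Y = trial on which the second success occurs; negative binomial, r=2, p=0.11.
P(Y=21) = C(20,1) · p^2 · (1−p)^19
= 20 · 0.0121 · 0.10925 = 0.02644

0.026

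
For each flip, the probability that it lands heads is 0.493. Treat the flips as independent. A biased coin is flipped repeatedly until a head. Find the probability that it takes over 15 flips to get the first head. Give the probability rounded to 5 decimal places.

Y = number of flips to the first success; geometric, p = 0.493.
P(Y > 15) = P(first 15 all fail) = (1−p)^15 = 0.0000376

0.00004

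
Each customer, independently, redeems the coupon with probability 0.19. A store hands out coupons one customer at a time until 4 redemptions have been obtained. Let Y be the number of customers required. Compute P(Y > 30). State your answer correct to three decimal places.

Needing more than 30 customers ⇔ fewer than 4 successes in the first 30. With X ~ Binomial(30, 0.19), P(Y > 30) = P(X ≤ 3).
  k=0: C(30,0)·0.19^0·0.81^30 = 0.00180
  k=1: C(30,1)·0.19^1·0.81^29 = 0.01265
  k=2: C(30,2)·0.19^2·0.81^28 = 0.04301
  k=3: C(30,3)·0.19^3·0.81^27 = 0.09416
P(X ≤ 3) = 0.15162

0.152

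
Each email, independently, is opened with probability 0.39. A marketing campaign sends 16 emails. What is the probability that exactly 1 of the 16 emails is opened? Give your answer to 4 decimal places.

0.0038

X ~ Binomial(n=16, p=0.39).
P(X=1) = C(16,1) · p^1 · (1−p)^15
= 16 · 0.39 · 0.00060249 = 0.003760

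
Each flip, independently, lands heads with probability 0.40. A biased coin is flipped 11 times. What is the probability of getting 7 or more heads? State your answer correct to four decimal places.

0.0994

X ~ Binomial(11, 0.40); P(X ≥ 7) = Σ C(11,k) p^k (1−p)^(11−k) over k:
  k=7: C(11,7)·0.40^7·0.60^4 = 0.070071
  k=8: C(11,8)·0.40^8·0.60^3 = 0.023357
  k=9: C(11,9)·0.40^9·0.60^2 = 0.005190
  k=10: C(11,10)·0.40^10·0.60^1 = 0.000692
  k=11: C(11,11)·0.40^11·0.60^0 = 0.000042
Total = 0.099353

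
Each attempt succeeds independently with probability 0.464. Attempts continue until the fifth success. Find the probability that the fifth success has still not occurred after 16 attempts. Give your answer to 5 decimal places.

Needing more than 16 attempts ⇔ fewer than 5 successes in the first 16. With X ~ Binomial(16, 0.464), P(Y > 16) = P(X ≤ 4).
  k=0: C(16,0)·0.464^0·0.536^16 = 0.0000464
  k=1: C(16,1)·0.464^1·0.536^15 = 0.0006429
  k=2: C(16,2)·0.464^2·0.536^14 = 0.0041737
  k=3: C(16,3)·0.464^3·0.536^13 = 0.0168610
  k=4: C(16,4)·0.464^4·0.536^12 = 0.0474374
P(X ≤ 4) = 0.0691614

0.06916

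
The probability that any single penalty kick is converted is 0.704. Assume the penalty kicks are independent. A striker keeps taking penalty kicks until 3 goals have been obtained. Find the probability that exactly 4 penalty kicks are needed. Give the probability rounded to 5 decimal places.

0.30984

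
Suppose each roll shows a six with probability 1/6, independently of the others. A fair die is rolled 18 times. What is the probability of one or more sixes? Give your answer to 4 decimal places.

P(at least one) = 1 − P(none) = 1 − (1 − 0.166667)^18
= 1 − 0.037561 = 0.962439

0.9624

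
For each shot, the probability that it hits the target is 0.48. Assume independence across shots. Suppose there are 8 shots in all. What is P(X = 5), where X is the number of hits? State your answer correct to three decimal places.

X ~ Binomial(n=8, p=0.48).
P(X=5) = C(8,5) · p^5 · (1−p)^3
= 56 · 0.02548 · 0.14061 = 0.20063

0.201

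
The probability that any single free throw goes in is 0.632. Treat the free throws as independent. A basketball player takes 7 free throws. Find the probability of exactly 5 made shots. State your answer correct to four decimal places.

X ~ Binomial(n=7, p=0.632).
P(X=5) = C(7,5) · p^5 · (1−p)^2
= 21 · 0.10083 · 0.13542 = 0.286748

0.2867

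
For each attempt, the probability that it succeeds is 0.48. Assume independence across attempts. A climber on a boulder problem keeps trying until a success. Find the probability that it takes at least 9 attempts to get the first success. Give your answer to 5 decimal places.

0.00535

Y = number of attempts to the first success; geometric, p = 0.48.
P(Y > 8) = P(first 8 all fail) = (1−p)^8 = 0.0053460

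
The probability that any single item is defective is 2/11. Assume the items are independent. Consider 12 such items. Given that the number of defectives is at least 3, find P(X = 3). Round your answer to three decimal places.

0.577

X ~ Binomial(12, 0.181818). Want P(X=3 | X≥3) = P(X=3) / P(X≥3).
P(X=3) = C(12,3)·0.181818^3·0.818182^9 = 0.21726
P(X≥3) = 1 − 0.08999 − 0.23998 − 0.29330 = 0.37673
Ratio = 0.21726 / 0.37673 = 0.57670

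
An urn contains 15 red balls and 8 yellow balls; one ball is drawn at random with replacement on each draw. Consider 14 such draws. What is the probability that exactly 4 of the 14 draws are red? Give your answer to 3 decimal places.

0.005

X ~ Binomial(n=14, p=0.652174).
P(X=4) = C(14,4) · p^4 · (1−p)^10
= 1001 · 0.18091 · 2.5919e-05 = 0.00469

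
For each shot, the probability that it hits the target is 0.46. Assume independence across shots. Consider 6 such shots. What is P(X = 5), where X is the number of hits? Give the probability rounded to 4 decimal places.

X ~ Binomial(n=6, p=0.46).
P(X=5) = C(6,5) · p^5 · (1−p)^1
= 6 · 0.020596 · 0.54 = 0.066732

0.0667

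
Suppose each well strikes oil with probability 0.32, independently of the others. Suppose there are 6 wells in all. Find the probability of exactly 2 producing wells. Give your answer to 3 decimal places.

0.328

X ~ Binomial(n=6, p=0.32).
P(X=2) = C(6,2) · p^2 · (1−p)^4
= 15 · 0.1024 · 0.21381 = 0.32842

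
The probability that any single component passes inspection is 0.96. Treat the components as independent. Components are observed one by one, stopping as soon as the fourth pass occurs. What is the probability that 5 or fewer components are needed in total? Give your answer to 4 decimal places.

Finishing within 5 components ⇔ at least 4 successes in the first 5. With X ~ Binomial(5, 0.96), P(Y ≤ 5) = 1 − P(X ≤ 3).
  k=0: C(5,0)·0.96^0·0.04^5 = 0.000000
  k=1: C(5,1)·0.96^1·0.04^4 = 0.000012
  k=2: C(5,2)·0.96^2·0.04^3 = 0.000590
  k=3: C(5,3)·0.96^3·0.04^2 = 0.014156
1 − 0.014758 = 0.985242

0.9852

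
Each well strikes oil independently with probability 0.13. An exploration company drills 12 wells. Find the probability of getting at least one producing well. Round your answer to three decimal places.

0.812

P(at least one) = 1 − P(none) = 1 − (1 − 0.13)^12
= 1 − 0.18803 = 0.81197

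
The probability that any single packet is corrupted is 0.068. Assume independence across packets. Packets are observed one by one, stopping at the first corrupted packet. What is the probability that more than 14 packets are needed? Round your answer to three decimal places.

0.373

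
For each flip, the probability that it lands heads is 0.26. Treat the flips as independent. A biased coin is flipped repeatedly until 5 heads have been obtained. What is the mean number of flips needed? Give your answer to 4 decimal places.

19.2308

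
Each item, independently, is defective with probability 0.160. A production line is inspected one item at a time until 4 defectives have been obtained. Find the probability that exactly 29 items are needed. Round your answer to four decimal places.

0.0275

Y = trial on which the fourth success occurs; negative binomial, r=4, p=0.16.
P(Y=29) = C(28,3) · p^4 · (1−p)^25
= 3276 · 0.00065536 · 0.012793 = 0.027467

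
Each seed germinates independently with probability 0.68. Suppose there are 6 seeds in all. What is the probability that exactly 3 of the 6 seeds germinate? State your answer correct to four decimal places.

X ~ Binomial(n=6, p=0.68).
P(X=3) = C(6,3) · p^3 · (1−p)^3
= 20 · 0.31443 · 0.032768 = 0.206066

0.2061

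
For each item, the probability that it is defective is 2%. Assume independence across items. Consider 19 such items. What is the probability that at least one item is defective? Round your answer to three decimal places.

P(at least one) = 1 − P(none) = 1 − (1 − 0.02)^19
= 1 − 0.68123 = 0.31877

0.319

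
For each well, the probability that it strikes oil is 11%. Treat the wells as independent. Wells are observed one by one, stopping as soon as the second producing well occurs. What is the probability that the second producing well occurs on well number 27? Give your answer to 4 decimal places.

0.0171

Y = trial on which the second success occurs; negative binomial, r=2, p=0.11.
P(Y=27) = C(26,1) · p^2 · (1−p)^25
= 26 · 0.0121 · 0.054294 = 0.017081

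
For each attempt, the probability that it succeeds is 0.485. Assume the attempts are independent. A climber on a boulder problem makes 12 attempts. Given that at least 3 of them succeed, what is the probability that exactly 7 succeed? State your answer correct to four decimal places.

X ~ Binomial(12, 0.485). Want P(X=7 | X≥3) = P(X=7) / P(X≥3).
P(X=7) = C(12,7)·0.485^7·0.515^5 = 0.181115
P(X≥3) = 1 − 0.000348 − 0.003934 − 0.020375 = 0.975343
Ratio = 0.181115 / 0.975343 = 0.185693

0.1857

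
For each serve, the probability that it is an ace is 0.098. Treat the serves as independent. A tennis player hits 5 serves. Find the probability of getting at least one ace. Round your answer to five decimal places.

P(at least one) = 1 − P(none) = 1 − (1 − 0.098)^5
= 1 − 0.5970802 = 0.4029198

0.40292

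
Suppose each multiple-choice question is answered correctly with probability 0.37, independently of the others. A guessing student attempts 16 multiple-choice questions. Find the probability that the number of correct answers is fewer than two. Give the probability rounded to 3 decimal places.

0.006

X ~ Binomial(16, 0.37); P(X ≤ 1) = Σ C(16,k) p^k (1−p)^(16−k) over k:
  k=0: C(16,0)·0.37^0·0.63^16 = 0.00062
  k=1: C(16,1)·0.37^1·0.63^15 = 0.00579
Total = 0.00640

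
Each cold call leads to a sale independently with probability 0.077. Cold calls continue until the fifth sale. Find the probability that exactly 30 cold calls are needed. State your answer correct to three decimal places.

Y = trial on which the fifth success occurs; negative binomial, r=5, p=0.077.
P(Y=30) = C(29,4) · p^5 · (1−p)^25
= 23751 · 2.7068e-06 · 0.13491 = 0.00867

0.009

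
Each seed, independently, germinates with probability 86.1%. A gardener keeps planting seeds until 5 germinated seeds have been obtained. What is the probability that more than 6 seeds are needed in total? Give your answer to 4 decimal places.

0.1980

Needing more than 6 seeds ⇔ fewer than 5 successes in the first 6. With X ~ Binomial(6, 0.861), P(Y > 6) = P(X ≤ 4).
  k=0: C(6,0)·0.861^0·0.139^6 = 0.000007
  k=1: C(6,1)·0.861^1·0.139^5 = 0.000268
  k=2: C(6,2)·0.861^2·0.139^4 = 0.004151
  k=3: C(6,3)·0.861^3·0.139^3 = 0.034283
  k=4: C(6,4)·0.861^4·0.139^2 = 0.159270
P(X ≤ 4) = 0.197980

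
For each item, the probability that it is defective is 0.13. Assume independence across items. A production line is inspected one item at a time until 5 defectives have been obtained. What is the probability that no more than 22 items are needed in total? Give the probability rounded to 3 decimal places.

Finishing within 22 items ⇔ at least 5 successes in the first 22. With X ~ Binomial(22, 0.13), P(Y ≤ 22) = 1 − P(X ≤ 4).
  k=0: C(22,0)·0.13^0·0.87^22 = 0.04671
  k=1: C(22,1)·0.13^1·0.87^21 = 0.15356
  k=2: C(22,2)·0.13^2·0.87^20 = 0.24093
  k=3: C(22,3)·0.13^3·0.87^19 = 0.24000
  k=4: C(22,4)·0.13^4·0.87^18 = 0.17035
1 − 0.85154 = 0.14846

0.148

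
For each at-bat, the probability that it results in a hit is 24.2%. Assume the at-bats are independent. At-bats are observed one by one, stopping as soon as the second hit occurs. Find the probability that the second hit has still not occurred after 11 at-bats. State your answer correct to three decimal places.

Needing more than 11 at-bats ⇔ fewer than 2 successes in the first 11. With X ~ Binomial(11, 0.242), P(Y > 11) = P(X ≤ 1).
  k=0: C(11,0)·0.242^0·0.758^11 = 0.04746
  k=1: C(11,1)·0.242^1·0.758^10 = 0.16669
P(X ≤ 1) = 0.21415

0.214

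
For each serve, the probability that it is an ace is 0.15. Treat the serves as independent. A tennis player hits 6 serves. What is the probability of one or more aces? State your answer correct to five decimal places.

0.62285

P(at least one) = 1 − P(none) = 1 − (1 − 0.15)^6
= 1 − 0.3771495 = 0.6228505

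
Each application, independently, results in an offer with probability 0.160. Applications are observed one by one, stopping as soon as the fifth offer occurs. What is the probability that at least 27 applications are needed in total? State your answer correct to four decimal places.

Needing more than 26 applications ⇔ fewer than 5 successes in the first 26. With X ~ Binomial(26, 0.16), P(Y > 26) = P(X ≤ 4).
  k=0: C(26,0)·0.16^0·0.84^26 = 0.010746
  k=1: C(26,1)·0.16^1·0.84^25 = 0.053220
  k=2: C(26,2)·0.16^2·0.84^24 = 0.126714
  k=3: C(26,3)·0.16^3·0.84^23 = 0.193089
  k=4: C(26,4)·0.16^4·0.84^22 = 0.211478
P(X ≤ 4) = 0.595248

0.5952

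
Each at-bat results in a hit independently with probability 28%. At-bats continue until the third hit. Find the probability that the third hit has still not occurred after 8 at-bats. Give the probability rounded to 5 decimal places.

Needing more than 8 at-bats ⇔ fewer than 3 successes in the first 8. With X ~ Binomial(8, 0.28), P(Y > 8) = P(X ≤ 2).
  k=0: C(8,0)·0.28^0·0.72^8 = 0.0722204
  k=1: C(8,1)·0.28^1·0.72^7 = 0.2246857
  k=2: C(8,2)·0.28^2·0.72^6 = 0.3058222
P(X ≤ 2) = 0.6027284

0.60273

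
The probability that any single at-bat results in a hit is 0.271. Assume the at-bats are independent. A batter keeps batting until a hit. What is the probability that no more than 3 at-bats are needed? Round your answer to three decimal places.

0.613

Y = number of at-bats to the first success; geometric, p = 0.271.
P(Y ≤ 3) = 1 − (1−p)^3 = 1 − 0.38742 = 0.61258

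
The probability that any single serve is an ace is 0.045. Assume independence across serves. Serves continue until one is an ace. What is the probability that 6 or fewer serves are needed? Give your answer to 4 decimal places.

0.2414

Y = number of serves to the first success; geometric, p = 0.045.
P(Y ≤ 6) = 1 − (1−p)^6 = 1 − 0.758613 = 0.241387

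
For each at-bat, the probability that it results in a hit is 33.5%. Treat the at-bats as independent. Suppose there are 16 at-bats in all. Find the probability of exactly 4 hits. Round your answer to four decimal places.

0.1714

X ~ Binomial(n=16, p=0.335).
P(X=4) = C(16,4) · p^4 · (1−p)^12
= 1820 · 0.012594 · 0.0074793 = 0.171439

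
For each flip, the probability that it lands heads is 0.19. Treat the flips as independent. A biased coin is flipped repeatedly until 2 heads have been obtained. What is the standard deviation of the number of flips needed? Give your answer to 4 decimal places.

Y = total flips until the second success; negative binomial with r=2, p=0.19.
SD(Y) = √[r(1−p)/p²] = √(44.875346) = 6.698906

6.6989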